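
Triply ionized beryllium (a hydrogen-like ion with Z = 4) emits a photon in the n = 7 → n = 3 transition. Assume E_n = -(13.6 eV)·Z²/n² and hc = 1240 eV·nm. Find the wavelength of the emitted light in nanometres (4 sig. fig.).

For Z = 4 the level energies scale as Z², so the effective Rydberg energy is 13.6 × 16 = 217.6 eV.
ΔE = 217.6 × (1/3² − 1/7²) = 217.6 × 0.09070 = 19.74 eV.
λ = hc/ΔE = 1240 / 19.74 = 62.83 nm.

62.83 nm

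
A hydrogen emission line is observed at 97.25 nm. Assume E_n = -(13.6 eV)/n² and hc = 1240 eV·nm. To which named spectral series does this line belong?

Lyman

ΔE = 1240/97.25 = 12.75 eV.
This matches 13.6 × (1/1² − 1/4²), so n_f = 1: the Lyman series.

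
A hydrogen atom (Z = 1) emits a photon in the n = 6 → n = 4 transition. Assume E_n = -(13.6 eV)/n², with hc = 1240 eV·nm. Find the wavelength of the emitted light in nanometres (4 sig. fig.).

ΔE = 13.60 × (1/4² − 1/6²) = 13.60 × 0.03472 = 0.4722 eV.
λ = hc/ΔE = 1240 / 0.4722 = 2626 nm.
This line belongs to the Brackett series.

2626 nm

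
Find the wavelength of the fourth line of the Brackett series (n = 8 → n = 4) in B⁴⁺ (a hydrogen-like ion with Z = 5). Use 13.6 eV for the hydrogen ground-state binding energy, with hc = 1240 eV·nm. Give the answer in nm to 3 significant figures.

The Brackett series terminates on n_f = 4; the fourth line has n_i = 4+4 = 8.
ΔE = 340.0 × (1/4² − 1/8²) = 15.94 eV.
λ = 1240 / 15.94 = 77.8 nm.

77.8 nm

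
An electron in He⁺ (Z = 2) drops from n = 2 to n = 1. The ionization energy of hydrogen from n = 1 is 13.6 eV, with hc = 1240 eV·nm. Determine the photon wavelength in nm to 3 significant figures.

30.4 nm

For Z = 2 the level energies scale as Z², so the effective Rydberg energy is 13.6 × 4 = 54.40 eV.
ΔE = 54.40 × (1/1² − 1/2²) = 54.40 × 0.7500 = 40.80 eV.
λ = hc/ΔE = 1240 / 40.80 = 30.4 nm.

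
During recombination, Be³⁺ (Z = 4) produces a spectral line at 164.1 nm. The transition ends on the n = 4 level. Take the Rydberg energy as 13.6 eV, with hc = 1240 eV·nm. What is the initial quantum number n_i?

n_i = 6

The photon energy is ΔE = hc/λ = 1240 / 164.1 = 7.556 eV.
With Z = 4, ΔE = 217.6 × (1/n_f² − 1/n_i²), so 1/n_f² − 1/n_i² = 0.03473.
With n_f = 4: 1/n_i² = 1/16 − 0.03473 = 0.02777, so n_i ≈ 6.00.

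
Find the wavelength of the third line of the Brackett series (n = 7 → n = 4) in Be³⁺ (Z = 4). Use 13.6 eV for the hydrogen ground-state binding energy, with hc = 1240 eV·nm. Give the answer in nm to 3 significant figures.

135 nm

The Brackett series terminates on n_f = 4; the third line has n_i = 4+3 = 7.
ΔE = 217.6 × (1/4² − 1/7²) = 9.159 eV.
λ = 1240 / 9.159 = 135 nm.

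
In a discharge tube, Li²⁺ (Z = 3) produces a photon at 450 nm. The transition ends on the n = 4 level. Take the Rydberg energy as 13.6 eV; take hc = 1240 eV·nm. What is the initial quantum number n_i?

The photon energy is ΔE = hc/λ = 1240 / 450 = 2.756 eV.
With Z = 3, ΔE = 122.4 × (1/n_f² − 1/n_i²), so 1/n_f² − 1/n_i² = 0.02251.
With n_f = 4: 1/n_i² = 1/16 − 0.02251 = 0.03999, so n_i ≈ 5.00.

n_i = 5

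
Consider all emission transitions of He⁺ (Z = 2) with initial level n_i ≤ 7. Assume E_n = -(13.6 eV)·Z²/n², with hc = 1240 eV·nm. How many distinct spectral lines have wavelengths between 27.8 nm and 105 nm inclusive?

Enumerate all n_i → n_f pairs with 1 ≤ n_f < n_i ≤ 7 and compute λ = 1240 / [13.6·4·(1/n_f² − 1/n_i²)].
Lines falling in [27.8, 105] nm: 2→1 (30.39 nm), 7→2 (99.28 nm), 6→2 (102.6 nm).

3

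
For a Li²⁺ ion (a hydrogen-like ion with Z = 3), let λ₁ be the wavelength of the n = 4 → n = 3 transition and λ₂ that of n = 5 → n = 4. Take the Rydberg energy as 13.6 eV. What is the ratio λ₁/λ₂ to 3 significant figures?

λ ∝ 1/ΔE ∝ 1/(1/n_f² − 1/n_i²), and the Z² and hc factors cancel in the ratio.
λ₁/λ₂ = (1/4² − 1/5²)/(1/3² − 1/4²) = 0.02250/0.04861 = 0.463.

0.463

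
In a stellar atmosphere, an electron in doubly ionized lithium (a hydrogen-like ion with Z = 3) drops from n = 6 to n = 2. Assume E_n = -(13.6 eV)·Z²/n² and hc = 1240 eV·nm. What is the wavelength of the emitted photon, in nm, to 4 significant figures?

For Z = 3 the level energies scale as Z², so the effective Rydberg energy is 13.6 × 9 = 122.4 eV.
ΔE = 122.4 × (1/2² − 1/6²) = 122.4 × 0.2222 = 27.20 eV.
λ = hc/ΔE = 1240 / 27.20 = 45.59 nm.

45.59 nm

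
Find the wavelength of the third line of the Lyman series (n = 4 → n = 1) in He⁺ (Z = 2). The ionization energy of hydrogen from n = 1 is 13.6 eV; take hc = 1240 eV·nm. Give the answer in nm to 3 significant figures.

The Lyman series terminates on n_f = 1; the third line has n_i = 1+3 = 4.
ΔE = 54.40 × (1/1² − 1/4²) = 51.00 eV.
λ = 1240 / 51.00 = 24.3 nm.

24.3 nm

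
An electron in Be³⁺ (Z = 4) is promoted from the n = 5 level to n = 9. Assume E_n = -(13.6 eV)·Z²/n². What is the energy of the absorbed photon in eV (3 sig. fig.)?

6.02 eV

The Bohr energies scale as Z², so for Z = 4: E_n = −217.6/n² eV.
E_9 = −217.6/81 = −2.686 eV and E_5 = −217.6/25 = −8.704 eV.
The photon energy is |E_9 − E_5| = 6.02 eV.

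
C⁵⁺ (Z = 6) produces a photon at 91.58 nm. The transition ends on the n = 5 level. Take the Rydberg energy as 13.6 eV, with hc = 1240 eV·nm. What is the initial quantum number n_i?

n_i = 9

The photon energy is ΔE = hc/λ = 1240 / 91.58 = 13.54 eV.
With Z = 6, ΔE = 489.6 × (1/n_f² − 1/n_i²), so 1/n_f² − 1/n_i² = 0.02766.
With n_f = 5: 1/n_i² = 1/25 − 0.02766 = 0.01234, so n_i ≈ 9.00.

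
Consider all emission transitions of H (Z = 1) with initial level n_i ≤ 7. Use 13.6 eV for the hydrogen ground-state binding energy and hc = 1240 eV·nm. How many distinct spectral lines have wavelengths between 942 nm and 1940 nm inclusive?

Enumerate all n_i → n_f pairs with 1 ≤ n_f < n_i ≤ 7 and compute λ = 1240 / [13.6·1·(1/n_f² − 1/n_i²)].
Lines falling in [942, 1940] nm: 7→3 (1005 nm), 6→3 (1094 nm), 5→3 (1282 nm), 4→3 (1876 nm).

4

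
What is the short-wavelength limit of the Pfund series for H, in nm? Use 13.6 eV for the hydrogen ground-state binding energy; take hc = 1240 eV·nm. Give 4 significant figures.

The Pfund series has lower level n_f = 5; the series limit corresponds to n_i → ∞.
ΔE_max = 13.6 × 1 / 5² = 0.5440 eV.
λ_min = 1240 / 0.5440 = 2279 nm.

2279 nm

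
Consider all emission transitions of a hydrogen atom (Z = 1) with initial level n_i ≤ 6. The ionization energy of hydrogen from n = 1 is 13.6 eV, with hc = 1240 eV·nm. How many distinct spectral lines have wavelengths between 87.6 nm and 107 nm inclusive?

Enumerate all n_i → n_f pairs with 1 ≤ n_f < n_i ≤ 6 and compute λ = 1240 / [13.6·1·(1/n_f² − 1/n_i²)].
Lines falling in [87.6, 107] nm: 6→1 (93.78 nm), 5→1 (94.98 nm), 4→1 (97.25 nm), 3→1 (102.6 nm).

4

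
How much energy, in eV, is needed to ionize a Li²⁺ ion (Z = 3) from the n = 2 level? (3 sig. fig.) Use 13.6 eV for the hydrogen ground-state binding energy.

30.6 eV

E_n = −13.6 Z²/n² = −122.4/n² eV for Z = 3.
E_2 = −122.4/4 = −30.6 eV, so ionization (to E = 0) requires 30.6 eV.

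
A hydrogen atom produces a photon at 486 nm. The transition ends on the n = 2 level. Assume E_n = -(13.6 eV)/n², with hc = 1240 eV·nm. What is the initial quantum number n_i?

n_i = 4

The photon energy is ΔE = hc/λ = 1240 / 486 = 2.551 eV.
With Z = 1, ΔE = 13.60 × (1/n_f² − 1/n_i²), so 1/n_f² − 1/n_i² = 0.1876.
With n_f = 2: 1/n_i² = 1/4 − 0.1876 = 0.06239, so n_i ≈ 4.00.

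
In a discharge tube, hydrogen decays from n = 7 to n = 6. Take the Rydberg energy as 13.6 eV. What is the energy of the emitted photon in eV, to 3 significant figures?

0.100 eV

E_7 = −13.60/49 = −0.2776 eV and E_6 = −13.60/36 = −0.3778 eV.
The photon energy is |E_7 − E_6| = 0.100 eV.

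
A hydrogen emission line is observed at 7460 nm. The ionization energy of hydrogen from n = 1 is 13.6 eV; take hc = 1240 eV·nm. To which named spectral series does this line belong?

ΔE = 1240/7460 = 0.1662 eV.
This matches 13.6 × (1/5² − 1/6²), so n_f = 5: the Pfund series.

Pfund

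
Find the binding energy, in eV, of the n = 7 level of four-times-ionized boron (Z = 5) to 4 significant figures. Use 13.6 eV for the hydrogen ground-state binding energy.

6.939 eV

E_n = −13.6 Z²/n² = −340.0/n² eV for Z = 5.
E_7 = −340.0/49 = −6.939 eV, so ionization (to E = 0) requires 6.939 eV.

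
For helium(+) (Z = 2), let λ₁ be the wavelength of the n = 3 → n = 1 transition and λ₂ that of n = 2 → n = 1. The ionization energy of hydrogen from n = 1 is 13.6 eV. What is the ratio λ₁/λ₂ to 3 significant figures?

0.844

λ ∝ 1/ΔE ∝ 1/(1/n_f² − 1/n_i²), and the Z² and hc factors cancel in the ratio.
λ₁/λ₂ = (1/1² − 1/2²)/(1/1² − 1/3²) = 0.7500/0.8889 = 0.844.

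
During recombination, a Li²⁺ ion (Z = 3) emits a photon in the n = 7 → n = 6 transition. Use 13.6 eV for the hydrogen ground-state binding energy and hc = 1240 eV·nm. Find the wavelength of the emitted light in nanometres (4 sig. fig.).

1375 nm

For Z = 3 the level energies scale as Z², so the effective Rydberg energy is 13.6 × 9 = 122.4 eV.
ΔE = 122.4 × (1/6² − 1/7²) = 122.4 × 0.007370 = 0.9020 eV.
λ = hc/ΔE = 1240 / 0.9020 = 1375 nm.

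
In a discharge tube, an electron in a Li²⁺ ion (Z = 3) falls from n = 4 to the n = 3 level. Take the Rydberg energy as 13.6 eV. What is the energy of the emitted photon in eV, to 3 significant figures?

5.95 eV

The Bohr energies scale as Z², so for Z = 3: E_n = −122.4/n² eV.
E_4 = −122.4/16 = −7.650 eV and E_3 = −122.4/9 = −13.60 eV.
The photon energy is |E_4 − E_3| = 5.95 eV.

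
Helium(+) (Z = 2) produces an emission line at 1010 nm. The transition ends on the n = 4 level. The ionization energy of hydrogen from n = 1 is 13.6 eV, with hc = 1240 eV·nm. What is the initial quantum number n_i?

n_i = 5

The photon energy is ΔE = hc/λ = 1240 / 1010 = 1.228 eV.
With Z = 2, ΔE = 54.40 × (1/n_f² − 1/n_i²), so 1/n_f² − 1/n_i² = 0.02257.
With n_f = 4: 1/n_i² = 1/16 − 0.02257 = 0.03993, so n_i ≈ 5.00.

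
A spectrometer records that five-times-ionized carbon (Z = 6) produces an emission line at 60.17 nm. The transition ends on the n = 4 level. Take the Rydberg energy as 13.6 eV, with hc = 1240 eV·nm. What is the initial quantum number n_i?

The photon energy is ΔE = hc/λ = 1240 / 60.17 = 20.61 eV.
With Z = 6, ΔE = 489.6 × (1/n_f² − 1/n_i²), so 1/n_f² − 1/n_i² = 0.04209.
With n_f = 4: 1/n_i² = 1/16 − 0.04209 = 0.02041, so n_i ≈ 7.00.

n_i = 7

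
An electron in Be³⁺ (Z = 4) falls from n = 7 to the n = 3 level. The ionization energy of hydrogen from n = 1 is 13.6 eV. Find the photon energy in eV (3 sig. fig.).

19.7 eV

The Bohr energies scale as Z², so for Z = 4: E_n = −217.6/n² eV.
E_7 = −217.6/49 = −4.441 eV and E_3 = −217.6/9 = −24.18 eV.
The photon energy is |E_7 − E_3| = 19.7 eV.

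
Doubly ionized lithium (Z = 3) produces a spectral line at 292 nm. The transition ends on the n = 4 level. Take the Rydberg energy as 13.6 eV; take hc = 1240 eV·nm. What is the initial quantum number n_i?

The photon energy is ΔE = hc/λ = 1240 / 292 = 4.247 eV.
With Z = 3, ΔE = 122.4 × (1/n_f² − 1/n_i²), so 1/n_f² − 1/n_i² = 0.03469.
With n_f = 4: 1/n_i² = 1/16 − 0.03469 = 0.02781, so n_i ≈ 6.00.

n_i = 6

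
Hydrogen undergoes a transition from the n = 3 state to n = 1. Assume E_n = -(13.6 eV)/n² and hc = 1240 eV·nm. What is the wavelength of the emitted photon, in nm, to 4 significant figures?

102.6 nm

ΔE = 13.60 × (1/1² − 1/3²) = 13.60 × 0.8889 = 12.09 eV.
λ = hc/ΔE = 1240 / 12.09 = 102.6 nm.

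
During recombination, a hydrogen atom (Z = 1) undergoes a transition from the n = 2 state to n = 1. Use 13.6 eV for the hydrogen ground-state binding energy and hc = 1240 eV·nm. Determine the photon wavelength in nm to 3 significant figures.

ΔE = 13.60 × (1/1² − 1/2²) = 13.60 × 0.7500 = 10.20 eV.
λ = hc/ΔE = 1240 / 10.20 = 122 nm.
This line belongs to the Lyman series.

122 nm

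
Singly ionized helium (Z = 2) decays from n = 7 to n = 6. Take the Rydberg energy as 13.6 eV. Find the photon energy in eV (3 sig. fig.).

The Bohr energies scale as Z², so for Z = 2: E_n = −54.40/n² eV.
E_7 = −54.40/49 = −1.110 eV and E_6 = −54.40/36 = −1.511 eV.
The photon energy is |E_7 − E_6| = 0.401 eV.

0.401 eV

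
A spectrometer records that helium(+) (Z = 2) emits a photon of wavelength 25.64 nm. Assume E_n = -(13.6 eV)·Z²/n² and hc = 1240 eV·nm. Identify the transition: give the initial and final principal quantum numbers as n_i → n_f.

n_i = 3, n_f = 1

The photon energy is ΔE = hc/λ = 1240 / 25.64 = 48.36 eV.
With Z = 2, ΔE = 54.40 × (1/n_f² − 1/n_i²), so 1/n_f² − 1/n_i² = 0.8890.
Trying n_f = 1 gives 1/n_i² = 0.1110, i.e. n_i ≈ 3; this pair matches.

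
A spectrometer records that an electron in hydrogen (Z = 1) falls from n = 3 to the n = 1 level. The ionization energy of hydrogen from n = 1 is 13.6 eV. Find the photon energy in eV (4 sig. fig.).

E_3 = −13.60/9 = −1.511 eV and E_1 = −13.60/1 = −13.60 eV.
The photon energy is |E_3 − E_1| = 12.09 eV.

12.09 eV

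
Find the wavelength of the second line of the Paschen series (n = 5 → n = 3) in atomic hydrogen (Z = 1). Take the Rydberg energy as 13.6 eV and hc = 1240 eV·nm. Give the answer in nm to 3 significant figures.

The Paschen series terminates on n_f = 3; the second line has n_i = 3+2 = 5.
ΔE = 13.60 × (1/3² − 1/5²) = 0.9671 eV.
λ = 1240 / 0.9671 = 1280 nm.

1280 nm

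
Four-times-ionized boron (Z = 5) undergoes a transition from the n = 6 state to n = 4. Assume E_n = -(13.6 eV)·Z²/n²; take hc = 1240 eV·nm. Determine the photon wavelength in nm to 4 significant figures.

For Z = 5 the level energies scale as Z², so the effective Rydberg energy is 13.6 × 25 = 340.0 eV.
ΔE = 340.0 × (1/4² − 1/6²) = 340.0 × 0.03472 = 11.81 eV.
λ = hc/ΔE = 1240 / 11.81 = 105.0 nm.

105.0 nm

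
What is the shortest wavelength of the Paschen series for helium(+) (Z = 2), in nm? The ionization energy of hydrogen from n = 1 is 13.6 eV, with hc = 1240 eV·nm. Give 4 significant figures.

205.1 nm

The Paschen series has lower level n_f = 3; the series limit corresponds to n_i → ∞.
ΔE_max = 13.6 × 4 / 3² = 6.044 eV.
λ_min = 1240 / 6.044 = 205.1 nm.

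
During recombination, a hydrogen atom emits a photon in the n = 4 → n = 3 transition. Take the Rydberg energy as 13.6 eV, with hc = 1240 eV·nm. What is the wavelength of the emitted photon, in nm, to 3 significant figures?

ΔE = 13.60 × (1/3² − 1/4²) = 13.60 × 0.04861 = 0.6611 eV.
λ = hc/ΔE = 1240 / 0.6611 = 1880 nm.

1880 nm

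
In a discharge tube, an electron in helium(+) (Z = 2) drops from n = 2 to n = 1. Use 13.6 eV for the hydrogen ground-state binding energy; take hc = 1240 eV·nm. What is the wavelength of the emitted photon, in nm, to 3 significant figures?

30.4 nm

For Z = 2 the level energies scale as Z², so the effective Rydberg energy is 13.6 × 4 = 54.40 eV.
ΔE = 54.40 × (1/1² − 1/2²) = 54.40 × 0.7500 = 40.80 eV.
λ = hc/ΔE = 1240 / 40.80 = 30.4 nm.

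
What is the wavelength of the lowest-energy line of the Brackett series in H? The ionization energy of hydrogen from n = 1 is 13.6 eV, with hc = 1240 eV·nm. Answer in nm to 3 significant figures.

The Brackett series terminates on n_f = 4; the first line has n_i = 4+1 = 5.
ΔE = 13.60 × (1/4² − 1/5²) = 0.3060 eV.
λ = 1240 / 0.3060 = 4050 nm.

4050 nm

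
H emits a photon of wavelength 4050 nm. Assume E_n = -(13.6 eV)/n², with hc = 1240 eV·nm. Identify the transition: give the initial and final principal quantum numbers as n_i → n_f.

n_i = 5, n_f = 4

The photon energy is ΔE = hc/λ = 1240 / 4050 = 0.3062 eV.
With Z = 1, ΔE = 13.60 × (1/n_f² − 1/n_i²), so 1/n_f² − 1/n_i² = 0.02251.
Trying n_f = 4 gives 1/n_i² = 0.03999, i.e. n_i ≈ 5; this pair matches.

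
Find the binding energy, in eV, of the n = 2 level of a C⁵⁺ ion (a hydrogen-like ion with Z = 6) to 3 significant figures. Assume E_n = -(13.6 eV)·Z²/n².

122 eV

E_n = −13.6 Z²/n² = −489.6/n² eV for Z = 6.
E_2 = −489.6/4 = −122 eV, so ionization (to E = 0) requires 122 eV.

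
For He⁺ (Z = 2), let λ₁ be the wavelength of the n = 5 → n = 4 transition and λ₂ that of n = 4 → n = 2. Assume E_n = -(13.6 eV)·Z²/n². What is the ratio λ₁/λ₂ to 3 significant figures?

λ ∝ 1/ΔE ∝ 1/(1/n_f² − 1/n_i²), and the Z² and hc factors cancel in the ratio.
λ₁/λ₂ = (1/2² − 1/4²)/(1/4² − 1/5²) = 0.1875/0.02250 = 8.33.

8.33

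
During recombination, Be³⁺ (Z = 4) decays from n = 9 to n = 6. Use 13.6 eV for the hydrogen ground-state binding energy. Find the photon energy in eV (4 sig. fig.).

3.358 eV

The Bohr energies scale as Z², so for Z = 4: E_n = −217.6/n² eV.
E_9 = −217.6/81 = −2.686 eV and E_6 = −217.6/36 = −6.044 eV.
The photon energy is |E_9 − E_6| = 3.358 eV.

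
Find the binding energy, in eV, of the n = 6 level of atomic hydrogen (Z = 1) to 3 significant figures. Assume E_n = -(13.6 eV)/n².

0.378 eV

E_6 = −13.60/36 = −0.378 eV, so ionization (to E = 0) requires 0.378 eV.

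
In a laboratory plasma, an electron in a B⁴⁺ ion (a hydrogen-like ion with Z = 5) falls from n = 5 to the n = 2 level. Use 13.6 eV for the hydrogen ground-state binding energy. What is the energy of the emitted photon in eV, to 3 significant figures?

The Bohr energies scale as Z², so for Z = 5: E_n = −340.0/n² eV.
E_5 = −340.0/25 = −13.60 eV and E_2 = −340.0/4 = −85.00 eV.
The photon energy is |E_5 − E_2| = 71.4 eV.

71.4 eV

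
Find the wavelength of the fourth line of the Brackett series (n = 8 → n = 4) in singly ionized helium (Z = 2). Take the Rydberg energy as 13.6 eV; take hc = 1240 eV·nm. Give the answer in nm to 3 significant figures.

The Brackett series terminates on n_f = 4; the fourth line has n_i = 4+4 = 8.
ΔE = 54.40 × (1/4² − 1/8²) = 2.550 eV.
λ = 1240 / 2.550 = 486 nm.

486 nm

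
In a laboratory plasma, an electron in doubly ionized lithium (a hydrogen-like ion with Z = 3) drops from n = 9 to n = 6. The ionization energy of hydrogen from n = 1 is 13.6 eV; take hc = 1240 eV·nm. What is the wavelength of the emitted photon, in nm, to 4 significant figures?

For Z = 3 the level energies scale as Z², so the effective Rydberg energy is 13.6 × 9 = 122.4 eV.
ΔE = 122.4 × (1/6² − 1/9²) = 122.4 × 0.01543 = 1.889 eV.
λ = hc/ΔE = 1240 / 1.889 = 656.5 nm.

656.5 nm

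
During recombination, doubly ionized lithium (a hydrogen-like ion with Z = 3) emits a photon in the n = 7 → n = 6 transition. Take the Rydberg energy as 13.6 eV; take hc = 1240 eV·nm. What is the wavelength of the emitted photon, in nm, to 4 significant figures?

1375 nm

For Z = 3 the level energies scale as Z², so the effective Rydberg energy is 13.6 × 9 = 122.4 eV.
ΔE = 122.4 × (1/6² − 1/7²) = 122.4 × 0.007370 = 0.9020 eV.
λ = hc/ΔE = 1240 / 0.9020 = 1375 nm.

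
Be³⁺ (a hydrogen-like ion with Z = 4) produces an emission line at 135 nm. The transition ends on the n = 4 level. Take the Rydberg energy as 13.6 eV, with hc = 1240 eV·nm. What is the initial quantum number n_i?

The photon energy is ΔE = hc/λ = 1240 / 135 = 9.185 eV.
With Z = 4, ΔE = 217.6 × (1/n_f² − 1/n_i²), so 1/n_f² − 1/n_i² = 0.04221.
With n_f = 4: 1/n_i² = 1/16 − 0.04221 = 0.02029, so n_i ≈ 7.02.

n_i = 7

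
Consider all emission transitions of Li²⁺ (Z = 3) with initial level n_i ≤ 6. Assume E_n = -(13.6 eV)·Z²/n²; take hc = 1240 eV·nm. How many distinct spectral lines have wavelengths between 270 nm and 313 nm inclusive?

Enumerate all n_i → n_f pairs with 1 ≤ n_f < n_i ≤ 6 and compute λ = 1240 / [13.6·9·(1/n_f² − 1/n_i²)].
Lines falling in [270, 313] nm: 6→4 (291.8 nm).

1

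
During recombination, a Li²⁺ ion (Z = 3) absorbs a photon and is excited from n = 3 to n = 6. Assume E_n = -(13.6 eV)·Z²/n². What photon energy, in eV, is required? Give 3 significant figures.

10.2 eV

The Bohr energies scale as Z², so for Z = 3: E_n = −122.4/n² eV.
E_6 = −122.4/36 = −3.400 eV and E_3 = −122.4/9 = −13.60 eV.
The photon energy is |E_6 − E_3| = 10.2 eV.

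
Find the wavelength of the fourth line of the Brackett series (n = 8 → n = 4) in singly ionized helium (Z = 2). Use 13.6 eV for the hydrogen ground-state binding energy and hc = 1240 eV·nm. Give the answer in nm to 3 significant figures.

486 nm

The Brackett series terminates on n_f = 4; the fourth line has n_i = 4+4 = 8.
ΔE = 54.40 × (1/4² − 1/8²) = 2.550 eV.
λ = 1240 / 2.550 = 486 nm.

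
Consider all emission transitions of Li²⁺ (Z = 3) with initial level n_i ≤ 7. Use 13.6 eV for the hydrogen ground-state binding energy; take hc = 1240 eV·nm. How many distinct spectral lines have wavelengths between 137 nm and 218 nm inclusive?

2

Enumerate all n_i → n_f pairs with 1 ≤ n_f < n_i ≤ 7 and compute λ = 1240 / [13.6·9·(1/n_f² − 1/n_i²)].
Lines falling in [137, 218] nm: 5→3 (142.5 nm), 4→3 (208.4 nm).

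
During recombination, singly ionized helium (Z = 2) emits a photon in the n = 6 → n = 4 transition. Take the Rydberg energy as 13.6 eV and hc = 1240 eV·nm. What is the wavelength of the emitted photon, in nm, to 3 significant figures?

For Z = 2 the level energies scale as Z², so the effective Rydberg energy is 13.6 × 4 = 54.40 eV.
ΔE = 54.40 × (1/4² − 1/6²) = 54.40 × 0.03472 = 1.889 eV.
λ = hc/ΔE = 1240 / 1.889 = 656 nm.

656 nm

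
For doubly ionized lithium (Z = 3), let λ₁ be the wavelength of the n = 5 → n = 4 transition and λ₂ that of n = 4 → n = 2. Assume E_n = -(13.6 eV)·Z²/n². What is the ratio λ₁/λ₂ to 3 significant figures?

λ ∝ 1/ΔE ∝ 1/(1/n_f² − 1/n_i²), and the Z² and hc factors cancel in the ratio.
λ₁/λ₂ = (1/2² − 1/4²)/(1/4² − 1/5²) = 0.1875/0.02250 = 8.33.

8.33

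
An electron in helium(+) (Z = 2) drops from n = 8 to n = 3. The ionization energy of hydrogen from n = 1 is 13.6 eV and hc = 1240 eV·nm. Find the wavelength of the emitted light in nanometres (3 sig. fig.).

239 nm

For Z = 2 the level energies scale as Z², so the effective Rydberg energy is 13.6 × 4 = 54.40 eV.
ΔE = 54.40 × (1/3² − 1/8²) = 54.40 × 0.09549 = 5.194 eV.
λ = hc/ΔE = 1240 / 5.194 = 239 nm.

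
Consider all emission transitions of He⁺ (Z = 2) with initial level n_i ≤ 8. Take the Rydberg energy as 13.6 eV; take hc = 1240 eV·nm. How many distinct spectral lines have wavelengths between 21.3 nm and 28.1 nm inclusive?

Enumerate all n_i → n_f pairs with 1 ≤ n_f < n_i ≤ 8 and compute λ = 1240 / [13.6·4·(1/n_f² − 1/n_i²)].
Lines falling in [21.3, 28.1] nm: 8→1 (23.16 nm), 7→1 (23.27 nm), 6→1 (23.45 nm), 5→1 (23.74 nm), 4→1 (24.31 nm), 3→1 (25.64 nm).

6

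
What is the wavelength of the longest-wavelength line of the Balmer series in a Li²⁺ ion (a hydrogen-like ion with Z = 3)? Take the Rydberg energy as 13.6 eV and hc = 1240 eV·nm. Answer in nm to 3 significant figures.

The Balmer series terminates on n_f = 2; the first line has n_i = 2+1 = 3.
ΔE = 122.4 × (1/2² − 1/3²) = 17.00 eV.
λ = 1240 / 17.00 = 72.9 nm.

72.9 nm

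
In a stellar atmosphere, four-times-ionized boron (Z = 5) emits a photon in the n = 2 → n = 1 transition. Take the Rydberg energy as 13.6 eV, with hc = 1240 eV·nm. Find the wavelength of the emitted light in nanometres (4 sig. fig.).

4.863 nm

For Z = 5 the level energies scale as Z², so the effective Rydberg energy is 13.6 × 25 = 340.0 eV.
ΔE = 340.0 × (1/1² − 1/2²) = 340.0 × 0.7500 = 255.0 eV.
λ = hc/ΔE = 1240 / 255.0 = 4.863 nm.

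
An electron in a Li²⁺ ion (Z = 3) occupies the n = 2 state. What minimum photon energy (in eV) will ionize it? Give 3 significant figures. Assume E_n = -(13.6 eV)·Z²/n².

30.6 eV

E_n = −13.6 Z²/n² = −122.4/n² eV for Z = 3.
E_2 = −122.4/4 = −30.6 eV, so ionization (to E = 0) requires 30.6 eV.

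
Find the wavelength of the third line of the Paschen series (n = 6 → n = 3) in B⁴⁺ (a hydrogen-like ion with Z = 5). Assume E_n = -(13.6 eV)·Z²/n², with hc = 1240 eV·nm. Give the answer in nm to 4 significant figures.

43.76 nm

The Paschen series terminates on n_f = 3; the third line has n_i = 3+3 = 6.
ΔE = 340.0 × (1/3² − 1/6²) = 28.33 eV.
λ = 1240 / 28.33 = 43.76 nm.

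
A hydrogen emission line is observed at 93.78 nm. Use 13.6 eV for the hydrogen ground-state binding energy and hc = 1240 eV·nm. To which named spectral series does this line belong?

Lyman

ΔE = 1240/93.78 = 13.22 eV.
This matches 13.6 × (1/1² − 1/6²), so n_f = 1: the Lyman series.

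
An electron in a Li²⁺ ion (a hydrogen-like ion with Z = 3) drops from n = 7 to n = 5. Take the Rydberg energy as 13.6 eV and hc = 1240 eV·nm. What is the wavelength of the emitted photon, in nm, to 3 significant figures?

For Z = 3 the level energies scale as Z², so the effective Rydberg energy is 13.6 × 9 = 122.4 eV.
ΔE = 122.4 × (1/5² − 1/7²) = 122.4 × 0.01959 = 2.398 eV.
λ = hc/ΔE = 1240 / 2.398 = 517 nm.

517 nm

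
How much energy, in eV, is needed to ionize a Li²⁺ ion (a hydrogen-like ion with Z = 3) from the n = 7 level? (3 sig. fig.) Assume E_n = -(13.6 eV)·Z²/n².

2.50 eV

E_n = −13.6 Z²/n² = −122.4/n² eV for Z = 3.
E_7 = −122.4/49 = −2.50 eV, so ionization (to E = 0) requires 2.50 eV.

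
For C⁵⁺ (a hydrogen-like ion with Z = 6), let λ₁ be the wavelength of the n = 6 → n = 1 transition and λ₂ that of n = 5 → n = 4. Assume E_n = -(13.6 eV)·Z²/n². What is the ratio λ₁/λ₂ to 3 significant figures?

λ ∝ 1/ΔE ∝ 1/(1/n_f² − 1/n_i²), and the Z² and hc factors cancel in the ratio.
λ₁/λ₂ = (1/4² − 1/5²)/(1/1² − 1/6²) = 0.02250/0.9722 = 0.0231.

0.0231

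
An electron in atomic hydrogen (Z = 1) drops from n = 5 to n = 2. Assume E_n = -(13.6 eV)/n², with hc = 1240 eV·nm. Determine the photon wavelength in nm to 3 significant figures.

ΔE = 13.60 × (1/2² − 1/5²) = 13.60 × 0.2100 = 2.856 eV.
λ = hc/ΔE = 1240 / 2.856 = 434 nm.

434 nm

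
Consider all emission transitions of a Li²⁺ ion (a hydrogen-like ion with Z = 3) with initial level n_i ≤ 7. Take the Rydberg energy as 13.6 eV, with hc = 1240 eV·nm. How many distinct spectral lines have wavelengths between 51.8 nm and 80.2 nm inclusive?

2

Enumerate all n_i → n_f pairs with 1 ≤ n_f < n_i ≤ 7 and compute λ = 1240 / [13.6·9·(1/n_f² − 1/n_i²)].
Lines falling in [51.8, 80.2] nm: 4→2 (54.03 nm), 3→2 (72.94 nm).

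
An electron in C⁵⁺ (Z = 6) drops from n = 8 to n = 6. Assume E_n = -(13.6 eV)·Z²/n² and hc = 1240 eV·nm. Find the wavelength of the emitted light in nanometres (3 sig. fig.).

208 nm

For Z = 6 the level energies scale as Z², so the effective Rydberg energy is 13.6 × 36 = 489.6 eV.
ΔE = 489.6 × (1/6² − 1/8²) = 489.6 × 0.01215 = 5.950 eV.
λ = hc/ΔE = 1240 / 5.950 = 208 nm.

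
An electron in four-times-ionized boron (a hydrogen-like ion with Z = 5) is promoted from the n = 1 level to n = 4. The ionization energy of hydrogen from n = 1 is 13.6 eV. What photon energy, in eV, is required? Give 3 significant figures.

The Bohr energies scale as Z², so for Z = 5: E_n = −340.0/n² eV.
E_4 = −340.0/16 = −21.25 eV and E_1 = −340.0/1 = −340.0 eV.
The photon energy is |E_4 − E_1| = 319 eV.

319 eV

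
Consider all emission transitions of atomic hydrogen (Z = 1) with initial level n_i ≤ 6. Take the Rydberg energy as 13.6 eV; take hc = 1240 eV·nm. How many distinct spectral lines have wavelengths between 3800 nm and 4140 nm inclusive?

Enumerate all n_i → n_f pairs with 1 ≤ n_f < n_i ≤ 6 and compute λ = 1240 / [13.6·1·(1/n_f² − 1/n_i²)].
Lines falling in [3800, 4140] nm: 5→4 (4052 nm).

1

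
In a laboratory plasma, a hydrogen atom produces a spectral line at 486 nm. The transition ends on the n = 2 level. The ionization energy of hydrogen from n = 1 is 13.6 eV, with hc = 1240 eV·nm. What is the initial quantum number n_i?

n_i = 4

The photon energy is ΔE = hc/λ = 1240 / 486 = 2.551 eV.
With Z = 1, ΔE = 13.60 × (1/n_f² − 1/n_i²), so 1/n_f² − 1/n_i² = 0.1876.
With n_f = 2: 1/n_i² = 1/4 − 0.1876 = 0.06239, so n_i ≈ 4.00.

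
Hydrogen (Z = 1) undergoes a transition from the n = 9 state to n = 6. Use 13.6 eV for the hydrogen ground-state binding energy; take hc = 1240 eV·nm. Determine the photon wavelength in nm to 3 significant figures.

5910 nm

ΔE = 13.60 × (1/6² − 1/9²) = 13.60 × 0.01543 = 0.2099 eV.
λ = hc/ΔE = 1240 / 0.2099 = 5910 nm.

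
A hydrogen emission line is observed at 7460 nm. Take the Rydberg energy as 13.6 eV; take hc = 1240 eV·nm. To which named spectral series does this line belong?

Pfund

ΔE = 1240/7460 = 0.1662 eV.
This matches 13.6 × (1/5² − 1/6²), so n_f = 5: the Pfund series.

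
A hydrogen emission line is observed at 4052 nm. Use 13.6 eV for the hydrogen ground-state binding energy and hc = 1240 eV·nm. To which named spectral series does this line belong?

ΔE = 1240/4052 = 0.3060 eV.
This matches 13.6 × (1/4² − 1/5²), so n_f = 4: the Brackett series.

Brackett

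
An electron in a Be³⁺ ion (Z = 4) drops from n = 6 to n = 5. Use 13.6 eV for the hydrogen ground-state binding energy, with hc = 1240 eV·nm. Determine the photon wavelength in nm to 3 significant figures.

For Z = 4 the level energies scale as Z², so the effective Rydberg energy is 13.6 × 16 = 217.6 eV.
ΔE = 217.6 × (1/5² − 1/6²) = 217.6 × 0.01222 = 2.660 eV.
λ = hc/ΔE = 1240 / 2.660 = 466 nm.

466 nm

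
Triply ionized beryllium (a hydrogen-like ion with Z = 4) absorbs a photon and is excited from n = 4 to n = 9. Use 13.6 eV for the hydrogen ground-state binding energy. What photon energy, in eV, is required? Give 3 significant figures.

The Bohr energies scale as Z², so for Z = 4: E_n = −217.6/n² eV.
E_9 = −217.6/81 = −2.686 eV and E_4 = −217.6/16 = −13.60 eV.
The photon energy is |E_9 − E_4| = 10.9 eV.

10.9 eV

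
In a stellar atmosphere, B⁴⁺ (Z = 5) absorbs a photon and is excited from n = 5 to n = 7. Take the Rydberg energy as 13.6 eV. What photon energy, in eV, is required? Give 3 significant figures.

6.66 eV

The Bohr energies scale as Z², so for Z = 5: E_n = −340.0/n² eV.
E_7 = −340.0/49 = −6.939 eV and E_5 = −340.0/25 = −13.60 eV.
The photon energy is |E_7 − E_5| = 6.66 eV.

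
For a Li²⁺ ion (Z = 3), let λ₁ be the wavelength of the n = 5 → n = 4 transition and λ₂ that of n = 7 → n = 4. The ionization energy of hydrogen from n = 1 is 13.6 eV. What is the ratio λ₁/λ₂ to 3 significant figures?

1.87

λ ∝ 1/ΔE ∝ 1/(1/n_f² − 1/n_i²), and the Z² and hc factors cancel in the ratio.
λ₁/λ₂ = (1/4² − 1/7²)/(1/4² − 1/5²) = 0.04209/0.02250 = 1.87.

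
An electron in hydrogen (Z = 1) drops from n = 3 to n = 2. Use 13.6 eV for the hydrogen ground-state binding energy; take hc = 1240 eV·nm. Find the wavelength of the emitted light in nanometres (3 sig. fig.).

ΔE = 13.60 × (1/2² − 1/3²) = 13.60 × 0.1389 = 1.889 eV.
λ = hc/ΔE = 1240 / 1.889 = 656 nm.
This line belongs to the Balmer series.

656 nm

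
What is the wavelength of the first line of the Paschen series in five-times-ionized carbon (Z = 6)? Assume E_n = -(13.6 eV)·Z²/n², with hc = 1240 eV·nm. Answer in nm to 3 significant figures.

The Paschen series terminates on n_f = 3; the first line has n_i = 3+1 = 4.
ΔE = 489.6 × (1/3² − 1/4²) = 23.80 eV.
λ = 1240 / 23.80 = 52.1 nm.

52.1 nm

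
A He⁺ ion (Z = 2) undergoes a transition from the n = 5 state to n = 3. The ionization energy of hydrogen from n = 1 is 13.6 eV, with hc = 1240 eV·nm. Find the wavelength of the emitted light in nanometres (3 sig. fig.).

For Z = 2 the level energies scale as Z², so the effective Rydberg energy is 13.6 × 4 = 54.40 eV.
ΔE = 54.40 × (1/3² − 1/5²) = 54.40 × 0.07111 = 3.868 eV.
λ = hc/ΔE = 1240 / 3.868 = 321 nm.

321 nm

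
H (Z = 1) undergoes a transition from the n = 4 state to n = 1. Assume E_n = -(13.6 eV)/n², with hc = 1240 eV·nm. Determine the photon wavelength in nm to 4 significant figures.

97.25 nm

ΔE = 13.60 × (1/1² − 1/4²) = 13.60 × 0.9375 = 12.75 eV.
λ = hc/ΔE = 1240 / 12.75 = 97.25 nm.
This line belongs to the Lyman series.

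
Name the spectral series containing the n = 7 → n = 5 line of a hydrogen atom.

The series is set by the lower level: n_f = 5 is the Pfund series.

Pfund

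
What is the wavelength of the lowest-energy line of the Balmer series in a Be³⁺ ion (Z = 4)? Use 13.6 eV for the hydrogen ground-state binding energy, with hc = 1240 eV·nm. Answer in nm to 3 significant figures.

41.0 nm

The Balmer series terminates on n_f = 2; the first line has n_i = 2+1 = 3.
ΔE = 217.6 × (1/2² − 1/3²) = 30.22 eV.
λ = 1240 / 30.22 = 41.0 nm.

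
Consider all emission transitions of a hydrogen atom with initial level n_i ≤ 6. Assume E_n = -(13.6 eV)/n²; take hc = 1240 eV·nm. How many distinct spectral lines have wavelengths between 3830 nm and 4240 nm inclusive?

Enumerate all n_i → n_f pairs with 1 ≤ n_f < n_i ≤ 6 and compute λ = 1240 / [13.6·1·(1/n_f² − 1/n_i²)].
Lines falling in [3830, 4240] nm: 5→4 (4052 nm).

1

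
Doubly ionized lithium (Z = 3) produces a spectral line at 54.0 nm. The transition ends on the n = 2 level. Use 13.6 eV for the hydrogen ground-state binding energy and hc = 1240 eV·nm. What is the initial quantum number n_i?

The photon energy is ΔE = hc/λ = 1240 / 54.0 = 22.96 eV.
With Z = 3, ΔE = 122.4 × (1/n_f² − 1/n_i²), so 1/n_f² − 1/n_i² = 0.1876.
With n_f = 2: 1/n_i² = 1/4 − 0.1876 = 0.06239, so n_i ≈ 4.00.

n_i = 4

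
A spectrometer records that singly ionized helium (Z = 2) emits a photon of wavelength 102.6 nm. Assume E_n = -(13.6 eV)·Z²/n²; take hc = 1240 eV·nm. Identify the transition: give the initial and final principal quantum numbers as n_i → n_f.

The photon energy is ΔE = hc/λ = 1240 / 102.6 = 12.09 eV.
With Z = 2, ΔE = 54.40 × (1/n_f² − 1/n_i²), so 1/n_f² − 1/n_i² = 0.2222.
Trying n_f = 2 gives 1/n_i² = 0.02784, i.e. n_i ≈ 6; this pair matches.

n_i = 6, n_f = 2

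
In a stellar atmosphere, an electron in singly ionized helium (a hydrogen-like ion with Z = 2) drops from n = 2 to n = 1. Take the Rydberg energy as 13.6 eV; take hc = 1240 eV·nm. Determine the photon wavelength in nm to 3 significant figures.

For Z = 2 the level energies scale as Z², so the effective Rydberg energy is 13.6 × 4 = 54.40 eV.
ΔE = 54.40 × (1/1² − 1/2²) = 54.40 × 0.7500 = 40.80 eV.
λ = hc/ΔE = 1240 / 40.80 = 30.4 nm.

30.4 nm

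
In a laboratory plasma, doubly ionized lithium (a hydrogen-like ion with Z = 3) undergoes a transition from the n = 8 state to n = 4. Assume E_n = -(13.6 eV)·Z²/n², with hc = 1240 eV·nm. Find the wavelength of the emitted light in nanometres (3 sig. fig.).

216 nm

For Z = 3 the level energies scale as Z², so the effective Rydberg energy is 13.6 × 9 = 122.4 eV.
ΔE = 122.4 × (1/4² − 1/8²) = 122.4 × 0.04688 = 5.738 eV.
λ = hc/ΔE = 1240 / 5.738 = 216 nm.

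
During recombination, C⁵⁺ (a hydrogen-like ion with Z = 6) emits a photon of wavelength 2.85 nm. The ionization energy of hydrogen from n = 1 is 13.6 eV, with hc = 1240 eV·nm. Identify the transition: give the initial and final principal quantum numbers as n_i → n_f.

The photon energy is ΔE = hc/λ = 1240 / 2.85 = 435.1 eV.
With Z = 6, ΔE = 489.6 × (1/n_f² − 1/n_i²), so 1/n_f² − 1/n_i² = 0.8887.
Trying n_f = 1 gives 1/n_i² = 0.1113, i.e. n_i ≈ 3; this pair matches.

n_i = 3, n_f = 1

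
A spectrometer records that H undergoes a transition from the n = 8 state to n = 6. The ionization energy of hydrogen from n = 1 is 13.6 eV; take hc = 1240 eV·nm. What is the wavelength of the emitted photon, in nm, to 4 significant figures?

7503 nm

ΔE = 13.60 × (1/6² − 1/8²) = 13.60 × 0.01215 = 0.1653 eV.
λ = hc/ΔE = 1240 / 0.1653 = 7503 nm.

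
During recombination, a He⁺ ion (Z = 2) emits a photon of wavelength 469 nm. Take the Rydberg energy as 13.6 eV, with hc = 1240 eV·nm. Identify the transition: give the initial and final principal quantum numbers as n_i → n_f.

The photon energy is ΔE = hc/λ = 1240 / 469 = 2.644 eV.
With Z = 2, ΔE = 54.40 × (1/n_f² − 1/n_i²), so 1/n_f² − 1/n_i² = 0.04860.
Trying n_f = 3 gives 1/n_i² = 0.06251, i.e. n_i ≈ 4; this pair matches.

n_i = 4, n_f = 3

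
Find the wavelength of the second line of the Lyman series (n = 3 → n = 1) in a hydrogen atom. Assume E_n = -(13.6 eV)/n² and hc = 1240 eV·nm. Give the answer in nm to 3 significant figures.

The Lyman series terminates on n_f = 1; the second line has n_i = 1+2 = 3.
ΔE = 13.60 × (1/1² − 1/3²) = 12.09 eV.
λ = 1240 / 12.09 = 103 nm.

103 nm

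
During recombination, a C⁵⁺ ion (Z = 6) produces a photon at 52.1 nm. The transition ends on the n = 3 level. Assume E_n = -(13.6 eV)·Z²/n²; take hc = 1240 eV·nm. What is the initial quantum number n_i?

n_i = 4

The photon energy is ΔE = hc/λ = 1240 / 52.1 = 23.80 eV.
With Z = 6, ΔE = 489.6 × (1/n_f² − 1/n_i²), so 1/n_f² − 1/n_i² = 0.04861.
With n_f = 3: 1/n_i² = 1/9 − 0.04861 = 0.06250, so n_i ≈ 4.00.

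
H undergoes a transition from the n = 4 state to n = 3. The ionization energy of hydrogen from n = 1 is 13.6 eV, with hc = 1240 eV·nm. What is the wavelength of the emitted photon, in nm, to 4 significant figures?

ΔE = 13.60 × (1/3² − 1/4²) = 13.60 × 0.04861 = 0.6611 eV.
λ = hc/ΔE = 1240 / 0.6611 = 1876 nm.
This line belongs to the Paschen series.

1876 nm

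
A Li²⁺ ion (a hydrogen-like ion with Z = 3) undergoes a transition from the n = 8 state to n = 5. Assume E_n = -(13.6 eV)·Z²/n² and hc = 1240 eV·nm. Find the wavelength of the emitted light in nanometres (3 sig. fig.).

416 nm

For Z = 3 the level energies scale as Z², so the effective Rydberg energy is 13.6 × 9 = 122.4 eV.
ΔE = 122.4 × (1/5² − 1/8²) = 122.4 × 0.02438 = 2.984 eV.
λ = hc/ΔE = 1240 / 2.984 = 416 nm.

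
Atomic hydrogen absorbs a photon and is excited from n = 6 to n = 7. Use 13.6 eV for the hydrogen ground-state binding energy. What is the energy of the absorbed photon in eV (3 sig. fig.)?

0.100 eV

E_7 = −13.60/49 = −0.2776 eV and E_6 = −13.60/36 = −0.3778 eV.
The photon energy is |E_7 − E_6| = 0.100 eV.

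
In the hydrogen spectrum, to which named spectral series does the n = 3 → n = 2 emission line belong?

The series is set by the lower level: n_f = 2 is the Balmer series.

Balmer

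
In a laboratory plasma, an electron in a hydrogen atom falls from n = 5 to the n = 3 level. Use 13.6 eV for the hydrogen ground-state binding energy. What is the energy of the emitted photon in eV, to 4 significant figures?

E_5 = −13.60/25 = −0.5440 eV and E_3 = −13.60/9 = −1.511 eV.
The photon energy is |E_5 − E_3| = 0.9671 eV.

0.9671 eV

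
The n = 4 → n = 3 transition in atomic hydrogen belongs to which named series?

The series is set by the lower level: n_f = 3 is the Paschen series.

Paschen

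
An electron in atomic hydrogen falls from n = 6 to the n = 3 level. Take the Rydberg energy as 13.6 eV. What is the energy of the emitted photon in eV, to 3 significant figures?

E_6 = −13.60/36 = −0.3778 eV and E_3 = −13.60/9 = −1.511 eV.
The photon energy is |E_6 − E_3| = 1.13 eV.

1.13 eV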